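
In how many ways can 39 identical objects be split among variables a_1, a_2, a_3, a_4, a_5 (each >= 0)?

Stars and bars with 39 stars and 4 bars:
C(39+5-1, 5-1) = C(43,4).

Final answer: C(43,4) = 123410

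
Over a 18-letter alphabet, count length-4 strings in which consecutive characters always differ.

First character: 18 choices. Each subsequent: 17 choices (must differ from the previous one).
Total: 18 x 17^3.

Final answer: 18 x 17^{3} = 88434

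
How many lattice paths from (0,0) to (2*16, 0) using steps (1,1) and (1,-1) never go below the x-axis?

Total monotonic paths to (16,16): C(32,16) = 601080390.
By the reflection principle, paths that go above the diagonal number C(32,17) = 565722720.
Valid Dyck paths: 601080390 - 565722720.
(Equivalently, C_{16} = C(32,16)/17 = 601080390/17.)

Final answer: C_{16} = 35357670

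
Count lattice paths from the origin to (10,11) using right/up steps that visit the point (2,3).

Paths (0,0)->(2,3): C(5,3) = 10.
Paths (2,3)->(10,11): C(16,8) = 12870.
By multiplication principle: 10 x 12870.

Final answer: 128700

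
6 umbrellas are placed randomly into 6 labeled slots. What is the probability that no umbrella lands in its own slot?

Use the recurrence D(n) = (n-1)(D(n-1) + D(n-2)) with D(0)=1, D(1)=0.
Building up: D(2)=1, D(3)=2, D(4)=9, D(5)=44, D(6)=265.
Total arrangements: 6! = 720.
Probability = D(6)/6! = 53/144.

Final answer: D(6)/6! = 265/720 = 0.368056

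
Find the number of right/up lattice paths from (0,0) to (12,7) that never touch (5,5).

Total paths to (12,7): C(19,7) = 50388.
Paths through (5,5): C(10,5) x C(9,2) = 9072.
Avoiding (5,5): 50388 - 9072.

Final answer: 41316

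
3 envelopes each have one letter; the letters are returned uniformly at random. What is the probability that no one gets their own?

Derangements satisfy D(n) = (n-1)(D(n-1) + D(n-2)), starting from D(0)=1, D(1)=0.
Building up: D(2)=1, D(3)=2.
Total arrangements: 3! = 6.
Probability = D(3)/3! = 1/3.

Final answer: D(3)/3! = 2/6 = 0.333333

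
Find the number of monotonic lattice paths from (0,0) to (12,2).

Each path has 12 right steps and 2 up steps in some order (14 steps total).
Choose which 2 of the 14 steps are up: C(14,2).

Final answer: C(14,2) = 91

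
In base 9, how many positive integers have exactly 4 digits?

In base 9, the leading digit has 8 choices (1..8); each of the remaining 3 digits has 9 choices.
Total: 8 x 9^3.

Final answer: 5832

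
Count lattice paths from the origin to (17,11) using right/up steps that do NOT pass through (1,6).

Total paths to (17,11): C(28,11) = 21474180.
Paths through (1,6): C(7,6) x C(21,5) = 142443.
Avoiding (1,6): 21474180 - 142443.

Final answer: 21331737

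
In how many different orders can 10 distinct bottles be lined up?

The number of ways to arrange 10 distinct objects is 10!.

Final answer: 10! = 3628800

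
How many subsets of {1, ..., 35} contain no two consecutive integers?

Let a(n) count such subsets of {1, ..., n}. Either n is excluded (a(n-1) ways) or n is included, forcing n-1 out (a(n-2) ways), so a(n) = a(n-1) + a(n-2) with a(1)=2, a(2)=3.
Computing successive values: a(1)=2, a(2)=3, a(3)=5, a(4)=8, a(5)=13, a(6)=21, a(7)=34, a(8)=55, a(9)=89, a(10)=144, a(11)=233, a(12)=377, a(13)=610, a(14)=987, a(15)=1597, a(16)=2584, a(17)=4181, a(18)=6765, a(19)=10946, a(20)=17711, a(21)=28657, a(22)=46368, a(23)=75025, a(24)=121393, a(25)=196418, a(26)=317811, a(27)=514229, a(28)=832040, a(29)=1346269, a(30)=2178309, a(31)=3524578, a(32)=5702887, a(33)=9227465, a(34)=14930352, a(35)=24157817.

Final answer: 24157817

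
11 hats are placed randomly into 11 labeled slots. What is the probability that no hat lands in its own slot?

D(n) = (n-1)(D(n-1) + D(n-2)), D(0)=1, D(1)=0.
Building up: D(2)=1, D(3)=2, D(4)=9, D(5)=44, D(6)=265, D(7)=1854, D(8)=14833, D(9)=133496, D(10)=1334961, D(11)=14684570.
Total arrangements: 11! = 39916800.
Probability = D(11)/11! = 1468457/3991680.

Final answer: D(11)/11! = 14684570/39916800 = 0.367879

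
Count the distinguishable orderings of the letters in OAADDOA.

Letters (A:3, D:2, O:2). Total letters: 7.
Permutations = 7!/(3! x 2! x 2!).

Final answer: 210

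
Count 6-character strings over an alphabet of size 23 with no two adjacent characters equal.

Let g(n) count such strings. g(1) = 23, and each valid string of length n-1 extends in 22 ways (any symbol but the last), so g(n) = 22 g(n-1).
Total: g(6) = 23 x 22^5.

Final answer: 23 x 22^{5} = 118533536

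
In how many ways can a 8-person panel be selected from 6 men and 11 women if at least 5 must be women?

Sum over valid woman counts:
C(11,5)C(6,3) = 9240
C(11,6)C(6,2) = 6930
C(11,7)C(6,1) = 1980
C(11,8)C(6,0) = 165
Total: 9240 + 6930 + 1980 + 165.

Final answer: 18315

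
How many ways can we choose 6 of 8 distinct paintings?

C(8,6) = 8!/(6! x 2!).

Final answer: \binom{8}{6} = 28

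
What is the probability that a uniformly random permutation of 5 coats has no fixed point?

Derangements satisfy D(n) = (n-1)(D(n-1) + D(n-2)), starting from D(0)=1, D(1)=0.
Building up: D(2)=1, D(3)=2, D(4)=9, D(5)=44.
Total arrangements: 5! = 120.
Probability = D(5)/5! = 11/30.

Final answer: D(5)/5! = 44/120 = 0.366667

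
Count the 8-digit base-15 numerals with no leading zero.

These are the integers in [15^7, 15^8), so the count is 15^8 - 15^7 = 14 x 15^7.

Final answer: 2392031250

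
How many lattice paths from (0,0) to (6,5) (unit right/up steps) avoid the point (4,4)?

Total paths to (6,5): C(11,5) = 462.
Paths through (4,4): C(8,4) x C(3,1) = 210.
Avoiding (4,4): 462 - 210.

Final answer: 252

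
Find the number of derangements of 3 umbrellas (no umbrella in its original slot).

D(n) = (n-1)(D(n-1) + D(n-2)), D(0)=1, D(1)=0.
D(2) = 1 x (0 + 1) = 1
D(3) = 2 x (D(2) + D(1)) = 2 x (1 + 0)

Final answer: D(3) = 2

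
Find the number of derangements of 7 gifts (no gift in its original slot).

D(n) = (n-1)(D(n-1) + D(n-2)), D(0)=1, D(1)=0.
D(2) = 1 x (0 + 1) = 1
D(3) = 2 x (1 + 0) = 2
D(4) = 3 x (2 + 1) = 9
D(5) = 4 x (9 + 2) = 44
D(6) = 5 x (44 + 9) = 265
D(7) = 6 x (D(6) + D(5)) = 6 x (265 + 44)

Final answer: D(7) = 1854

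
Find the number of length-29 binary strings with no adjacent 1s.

A valid string ends in 0 (append to any length-(n-1) valid string) or in 01 (append to any length-(n-2) valid string), so a(n) = a(n-1) + a(n-2) with a(1)=2, a(2)=3.
Building up term by term: a(1)=2, a(2)=3, a(3)=5, a(4)=8, a(5)=13, a(6)=21, a(7)=34, a(8)=55, a(9)=89, a(10)=144, a(11)=233, a(12)=377, a(13)=610, a(14)=987, a(15)=1597, a(16)=2584, a(17)=4181, a(18)=6765, a(19)=10946, a(20)=17711, a(21)=28657, a(22)=46368, a(23)=75025, a(24)=121393, a(25)=196418, a(26)=317811, a(27)=514229, a(28)=832040, a(29)=1346269.

Final answer: 1346269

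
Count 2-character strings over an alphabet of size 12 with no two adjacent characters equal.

Let g(n) count such strings. g(1) = 12, and each valid string of length n-1 extends in 11 ways (any symbol but the last), so g(n) = 11 g(n-1).
Total: g(2) = 12 x 11^1.

Final answer: 12 x 11^{1} = 132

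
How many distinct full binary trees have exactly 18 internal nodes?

This is a standard Catalan-number count: the answer is C_n. Here n = 18.
C_n = C(2n,n)/(n+1), so C_{18} = C(36,18)/19 = 9075135300/19.

Final answer: C_{18} = 477638700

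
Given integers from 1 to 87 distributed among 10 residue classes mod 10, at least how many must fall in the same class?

By pigeonhole with 87 objects and 10 categories: ceiling(87/10).

Final answer: 9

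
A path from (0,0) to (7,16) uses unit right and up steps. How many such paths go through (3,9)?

Paths (0,0)->(3,9): C(12,9) = 220.
Paths (3,9)->(7,16): C(11,7) = 330.
By multiplication principle: 220 x 330.

Final answer: 72600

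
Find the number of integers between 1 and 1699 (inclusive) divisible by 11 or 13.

Multiples of 11: 154. Multiples of 13: 130. Of both (lcm=143): 11.
By inclusion-exclusion: 154 + 130 - 11.

Final answer: 273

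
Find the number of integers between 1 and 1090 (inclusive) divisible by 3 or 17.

Multiples of 3: 363. Multiples of 17: 64. Of both (lcm=51): 21.
By inclusion-exclusion: 363 + 64 - 21.

Final answer: 406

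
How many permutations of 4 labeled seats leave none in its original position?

D(n) = (n-1)(D(n-1) + D(n-2)), D(0)=1, D(1)=0.
D(2) = 1 x (0 + 1) = 1
D(3) = 2 x (1 + 0) = 2
D(4) = 3 x (D(3) + D(2)) = 3 x (2 + 1)

Final answer: D(4) = 9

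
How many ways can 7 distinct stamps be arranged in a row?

The number of ways to arrange 7 distinct objects is 7!.

Final answer: 7! = 5040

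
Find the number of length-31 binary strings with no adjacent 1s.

Classify by the final bit: ...0 gives a(n-1) strings, ...01 gives a(n-2) strings. Thus a(n) = a(n-1) + a(n-2) with a(1)=2, a(2)=3.
Iterating the recurrence: a(1)=2, a(2)=3, a(3)=5, a(4)=8, a(5)=13, a(6)=21, a(7)=34, a(8)=55, a(9)=89, a(10)=144, a(11)=233, a(12)=377, a(13)=610, a(14)=987, a(15)=1597, a(16)=2584, a(17)=4181, a(18)=6765, a(19)=10946, a(20)=17711, a(21)=28657, a(22)=46368, a(23)=75025, a(24)=121393, a(25)=196418, a(26)=317811, a(27)=514229, a(28)=832040, a(29)=1346269, a(30)=2178309, a(31)=3524578.

Final answer: 3524578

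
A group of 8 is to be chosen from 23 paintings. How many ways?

C(23,8) = 23!/(8! x (23-8)!).

Final answer: C(23,8) = 490314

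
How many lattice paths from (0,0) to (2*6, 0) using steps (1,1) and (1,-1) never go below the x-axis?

Total monotonic paths to (6,6): C(12,6) = 924.
Paths that cross above y=x (reflection bijection): C(12,7) = 792.
Valid Dyck paths: 924 - 792.
(Equivalently, C_{6} = C(12,6)/7 = 924/7.)

Final answer: C_{6} = 132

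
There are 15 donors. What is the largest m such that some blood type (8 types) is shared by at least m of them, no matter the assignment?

There are 8 possible values for blood type (8 types). With 15 donors and 8 categories, by pigeonhole: ceiling(15/8).

Final answer: 2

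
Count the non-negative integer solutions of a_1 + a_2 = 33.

Stars and bars with 33 stars and 1 bars:
C(33+2-1, 2-1) = C(34,1).

Final answer: C(34,1) = 34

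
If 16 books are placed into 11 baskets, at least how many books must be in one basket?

By the pigeonhole principle: ceiling(16/11).

Final answer: 2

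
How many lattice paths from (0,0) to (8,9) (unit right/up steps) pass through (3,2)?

Paths (0,0)->(3,2): C(5,2) = 10.
Paths (3,2)->(8,9): C(12,7) = 792.
By multiplication principle: 10 x 792.

Final answer: 7920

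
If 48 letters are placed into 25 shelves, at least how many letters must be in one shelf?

By the pigeonhole principle: ceiling(48/25).

Final answer: 2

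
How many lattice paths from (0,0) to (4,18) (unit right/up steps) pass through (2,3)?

Paths (0,0)->(2,3): C(5,3) = 10.
Paths (2,3)->(4,18): C(17,15) = 136.
By multiplication principle: 10 x 136.

Final answer: 1360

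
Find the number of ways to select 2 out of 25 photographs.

C(25,2) = 25!/(2! x (25-2)!).

Final answer: C(25,2) = 300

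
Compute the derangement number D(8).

Derangements satisfy D(n) = (n-1)(D(n-1) + D(n-2)), starting from D(0)=1, D(1)=0.
D(2) = 1 x (0 + 1) = 1
D(3) = 2 x (1 + 0) = 2
D(4) = 3 x (2 + 1) = 9
D(5) = 4 x (9 + 2) = 44
D(6) = 5 x (44 + 9) = 265
D(7) = 6 x (265 + 44) = 1854
D(8) = 7 x (D(7) + D(6)) = 7 x (1854 + 265)

Final answer: D(8) = 14833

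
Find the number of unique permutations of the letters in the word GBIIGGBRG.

Letters (B:2, G:4, I:2, R:1). Total letters: 9.
Permutations = 9!/(4! x 2! x 2!).

Final answer: 3780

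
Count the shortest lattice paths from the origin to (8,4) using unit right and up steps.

Each path has 8 right steps and 4 up steps in some order (12 steps total).
Choose which 4 of the 12 steps are up: C(12,4).

Final answer: C(12,4) = 495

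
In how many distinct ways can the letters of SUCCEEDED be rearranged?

Letters (C:2, D:2, E:3, S:1, U:1). Total letters: 9.
Permutations = 9!/(3! x 2! x 2!).

Final answer: 15120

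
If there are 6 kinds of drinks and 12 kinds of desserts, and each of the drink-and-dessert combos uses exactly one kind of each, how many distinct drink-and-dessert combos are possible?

By the multiplication principle: 6 x 12.

Final answer: 72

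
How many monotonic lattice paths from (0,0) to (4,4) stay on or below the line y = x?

Total monotonic paths to (4,4): C(8,4) = 70.
A path is bad iff it touches y = x + 1; reflecting its initial segment maps bad paths bijectively onto all paths to (3,5), of which there are C(8,5) = 56.
Valid Dyck paths: 70 - 56.
(Check: C(8,4) - C(8,5) = C(8,4)/5, the Catalan number C_{4}.)

Final answer: C_{4} = 14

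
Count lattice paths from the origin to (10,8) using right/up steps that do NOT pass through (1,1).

Total paths to (10,8): C(18,8) = 43758.
Paths through (1,1): C(2,1) x C(16,7) = 22880.
Avoiding (1,1): 43758 - 22880.

Final answer: 20878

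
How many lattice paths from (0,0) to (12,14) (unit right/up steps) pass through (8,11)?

Paths (0,0)->(8,11): C(19,11) = 75582.
Paths (8,11)->(12,14): C(7,3) = 35.
By multiplication principle: 75582 x 35.

Final answer: 2645370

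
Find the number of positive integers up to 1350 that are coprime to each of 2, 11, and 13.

|div by 2|=675, |div by 11|=122, |div by 13|=103.
|div by 2&11|=61, |div by 2&13|=51, |div by 11&13|=9, |div by all|=4.
By inclusion-exclusion, divisible by at least one: 675+122+103-61-51-9+4 = 783.
Not divisible by any: 1350 - 783.

Final answer: 567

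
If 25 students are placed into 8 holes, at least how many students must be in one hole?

By the pigeonhole principle: ceiling(25/8).

Final answer: 4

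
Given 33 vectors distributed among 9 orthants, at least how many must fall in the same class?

By pigeonhole with 33 objects and 9 categories: ceiling(33/9).

Final answer: 4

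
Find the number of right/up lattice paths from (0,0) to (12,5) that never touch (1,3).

Total paths to (12,5): C(17,5) = 6188.
Paths through (1,3): C(4,3) x C(13,2) = 312.
Avoiding (1,3): 6188 - 312.

Final answer: 5876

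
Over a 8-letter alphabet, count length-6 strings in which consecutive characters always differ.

Let g(n) count such strings. g(1) = 8, and each valid string of length n-1 extends in 7 ways (any symbol but the last), so g(n) = 7 g(n-1).
Total: g(6) = 8 x 7^5.

Final answer: 8 x 7^{5} = 134456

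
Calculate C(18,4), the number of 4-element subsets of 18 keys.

C(18,4) = 18!/(4! x (18-4)!).

Final answer: C(18,4) = 3060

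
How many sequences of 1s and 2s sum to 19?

Let f(n) count the ways. The last step is size 1 or 2, so f(n) = f(n-1) + f(n-2) with f(1)=1, f(2)=2.
Iterating the recurrence: f(1)=1, f(2)=2, f(3)=3, f(4)=5, f(5)=8, f(6)=13, f(7)=21, f(8)=34, f(9)=55, f(10)=89, f(11)=144, f(12)=233, f(13)=377, f(14)=610, f(15)=987, f(16)=1597, f(17)=2584, f(18)=4181, f(19)=6765.

Final answer: 6765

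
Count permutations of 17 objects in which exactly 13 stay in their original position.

Choose which 13 elements are fixed: C(17,13) = 2380.
Derange the remaining 4 using D(j) = (j-1)(D(j-1) + D(j-2)), D(0)=1, D(1)=0: D(2)=1, D(3)=2, D(4)=9.
Total: 2380 x 9.

Final answer: C(17,13) D(4) = 21420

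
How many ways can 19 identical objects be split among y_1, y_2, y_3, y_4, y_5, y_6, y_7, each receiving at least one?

Substitute y'_i = y_i - 1 (so y'_i >= 0). Then sum y'_i = 19 - 7 = 12.
Stars and bars: C(12+7-1, 7-1) = C(18,6).

Final answer: C(18,6) = 18564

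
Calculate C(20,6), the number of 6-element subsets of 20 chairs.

C(20,6) = 20!/(6! x (20-6)!).

Final answer: C(20,6) = 38760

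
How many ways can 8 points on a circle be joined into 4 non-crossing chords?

This is counted by the nth Catalan number C_n. Here n = 8/2 = 4.
Using C_0 = 1 and C_(k+1) = C_k x 2(2k+1)/(k+2), build up term by term: C_1=1, C_2=2, C_3=5, C_4=14.

Final answer: C_{4} = 14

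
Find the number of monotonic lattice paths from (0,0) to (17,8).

Each path has 17 right steps and 8 up steps in some order (25 steps total).
Choose which 8 of the 25 steps are up: C(25,8).

Final answer: C(25,8) = 1081575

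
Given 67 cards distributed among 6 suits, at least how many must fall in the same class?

By pigeonhole with 67 objects and 6 categories: ceiling(67/6).

Final answer: 12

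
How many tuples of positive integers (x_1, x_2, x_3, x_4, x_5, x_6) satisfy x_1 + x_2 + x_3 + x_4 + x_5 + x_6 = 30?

Substitute x'_i = x_i - 1 (so x'_i >= 0). Then sum x'_i = 30 - 6 = 24.
Stars and bars: C(24+6-1, 6-1) = C(29,5).

Final answer: C(29,5) = 118755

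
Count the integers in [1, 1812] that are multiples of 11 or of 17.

Multiples of 11: 164. Multiples of 17: 106. Of both (lcm=187): 9.
By inclusion-exclusion: 164 + 106 - 9.

Final answer: 261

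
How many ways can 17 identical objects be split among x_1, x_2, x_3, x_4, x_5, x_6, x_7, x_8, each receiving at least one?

Substitute x'_i = x_i - 1 (so x'_i >= 0). Then sum x'_i = 17 - 8 = 9.
Stars and bars: C(9+8-1, 8-1) = C(16,7).

Final answer: C(16,7) = 11440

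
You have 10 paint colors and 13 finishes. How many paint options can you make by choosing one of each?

By the multiplication principle: 10 x 13.

Final answer: 130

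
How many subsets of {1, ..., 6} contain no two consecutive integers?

Condition on whether n belongs to the subset: if not, any valid subset of {1, ..., n-1} works (a(n-1)); if so, n-1 is excluded and the rest is a valid subset of {1, ..., n-2} (a(n-2)). Hence a(n) = a(n-1) + a(n-2), a(1)=2, a(2)=3.
Iterating the recurrence: a(1)=2, a(2)=3, a(3)=5, a(4)=8, a(5)=13, a(6)=21.

Final answer: 21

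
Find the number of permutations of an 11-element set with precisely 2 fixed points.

Choose which 2 elements are fixed: C(11,2) = 55.
Derange the remaining 9 using D(j) = (j-1)(D(j-1) + D(j-2)), D(0)=1, D(1)=0: D(2)=1, D(3)=2, D(4)=9, D(5)=44, D(6)=265, D(7)=1854, D(8)=14833, D(9)=133496.
Total: 55 x 133496.

Final answer: C(11,2) D(9) = 7342280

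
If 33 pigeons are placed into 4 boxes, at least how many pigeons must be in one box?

By the pigeonhole principle: ceiling(33/4).

Final answer: 9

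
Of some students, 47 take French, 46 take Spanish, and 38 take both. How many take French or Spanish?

|A union B| = |A| + |B| - |A intersect B| = 47 + 46 - 38.

Final answer: 55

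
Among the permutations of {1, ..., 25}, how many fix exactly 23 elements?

Choose which 23 elements are fixed: C(25,23) = 300.
Derange the remaining 2 using D(j) = (j-1)(D(j-1) + D(j-2)), D(0)=1, D(1)=0: D(2)=1.
Total: 300 x 1.

Final answer: C(25,23) D(2) = 300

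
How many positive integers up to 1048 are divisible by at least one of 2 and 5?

Multiples of 2: 524. Multiples of 5: 209. Of both (lcm=10): 104.
By inclusion-exclusion: 524 + 209 - 104.

Final answer: 629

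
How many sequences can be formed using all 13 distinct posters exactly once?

The number of ways to arrange 13 distinct objects is 13!.

Final answer: 13! = 6227020800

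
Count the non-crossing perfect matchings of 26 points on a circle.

This is a standard Catalan-number count: the answer is C_n. Here n = 26/2 = 13.
C_n = (2n)!/(n!(n+1)!), so C_{13} = 26!/(13! x 14!) = C(26,13)/14 = 10400600/14.

Final answer: C_{13} = 742900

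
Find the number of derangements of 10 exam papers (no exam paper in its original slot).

Derangements satisfy D(n) = (n-1)(D(n-1) + D(n-2)), starting from D(0)=1, D(1)=0.
D(2) = 1 x (0 + 1) = 1
D(3) = 2 x (1 + 0) = 2
D(4) = 3 x (2 + 1) = 9
D(5) = 4 x (9 + 2) = 44
D(6) = 5 x (44 + 9) = 265
D(7) = 6 x (265 + 44) = 1854
D(8) = 7 x (1854 + 265) = 14833
D(9) = 8 x (14833 + 1854) = 133496
D(10) = 9 x (D(9) + D(8)) = 9 x (133496 + 14833)

Final answer: D(10) = 1334961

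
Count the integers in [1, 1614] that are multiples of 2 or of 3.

Multiples of 2: 807. Multiples of 3: 538. Of both (lcm=6): 269.
By inclusion-exclusion: 807 + 538 - 269.

Final answer: 1076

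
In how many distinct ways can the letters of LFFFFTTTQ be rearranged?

Letters (F:4, L:1, Q:1, T:3). Total letters: 9.
Permutations = 9!/(4! x 3!).

Final answer: 2520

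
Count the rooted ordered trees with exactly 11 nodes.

This is counted by the nth Catalan number C_n. Here n = 11 - 1 = 10.
Using C_0 = 1 and C_(k+1) = C_k x 2(2k+1)/(k+2), build up term by term: C_1=1, C_2=2, C_3=5, C_4=14, C_5=42, C_6=132, C_7=429, C_8=1430, C_9=4862, C_10=16796.

Final answer: C_{10} = 16796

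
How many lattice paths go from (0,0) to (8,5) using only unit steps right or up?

Each path has 8 right steps and 5 up steps in some order (13 steps total).
Choose which 5 of the 13 steps are up: C(13,5).

Final answer: C(13,5) = 1287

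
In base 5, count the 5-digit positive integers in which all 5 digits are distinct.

The leading digit has 4 choices (anything but zero); the next has 4 (anything but the first), then 3, and so on, one fewer each time.
Total: 4 x 4 x 3 x 2 x 1.

Final answer: 96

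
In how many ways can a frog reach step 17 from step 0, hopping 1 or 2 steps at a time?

Condition on the final move: it is a 1-step (f(n-1) ways to get there) or a 2-step (f(n-2) ways), so f(n) = f(n-1) + f(n-2), with f(1)=1, f(2)=2.
Iterating the recurrence: f(1)=1, f(2)=2, f(3)=3, f(4)=5, f(5)=8, f(6)=13, f(7)=21, f(8)=34, f(9)=55, f(10)=89, f(11)=144, f(12)=233, f(13)=377, f(14)=610, f(15)=987, f(16)=1597, f(17)=2584.

Final answer: 2584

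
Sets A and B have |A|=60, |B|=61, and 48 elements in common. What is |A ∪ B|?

|A union B| = |A| + |B| - |A intersect B| = 60 + 61 - 48.

Final answer: 73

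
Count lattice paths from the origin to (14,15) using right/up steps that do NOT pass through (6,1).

Total paths to (14,15): C(29,15) = 77558760.
Paths through (6,1): C(7,1) x C(22,14) = 2238390.
Avoiding (6,1): 77558760 - 2238390.

Final answer: 75320370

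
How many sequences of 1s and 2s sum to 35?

Condition on the final move: it is a 1-step (f(n-1) ways to get there) or a 2-step (f(n-2) ways), so f(n) = f(n-1) + f(n-2), with f(1)=1, f(2)=2.
Computing successive values: f(1)=1, f(2)=2, f(3)=3, f(4)=5, f(5)=8, f(6)=13, f(7)=21, f(8)=34, f(9)=55, f(10)=89, f(11)=144, f(12)=233, f(13)=377, f(14)=610, f(15)=987, f(16)=1597, f(17)=2584, f(18)=4181, f(19)=6765, f(20)=10946, f(21)=17711, f(22)=28657, f(23)=46368, f(24)=75025, f(25)=121393, f(26)=196418, f(27)=317811, f(28)=514229, f(29)=832040, f(30)=1346269, f(31)=2178309, f(32)=3524578, f(33)=5702887, f(34)=9227465, f(35)=14930352.

Final answer: 14930352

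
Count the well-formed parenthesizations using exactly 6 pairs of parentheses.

This is counted by the nth Catalan number C_n. Here n = 6 (pairs).
C_n = C(2n,n)/(n+1), so C_{6} = C(12,6)/7 = 924/7.

Final answer: C_{6} = 132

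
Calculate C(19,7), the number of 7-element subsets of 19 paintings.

C(19,7) = 19!/(7! x (19-7)!).

Final answer: C(19,7) = 50388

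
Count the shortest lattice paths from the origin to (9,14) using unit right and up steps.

Each path has 9 right steps and 14 up steps in some order (23 steps total).
Choose which 14 of the 23 steps are up: C(23,14).

Final answer: C(23,14) = 817190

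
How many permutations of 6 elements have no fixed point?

D(n) = (n-1)(D(n-1) + D(n-2)), D(0)=1, D(1)=0.
Building up: D(2)=1, D(3)=2, D(4)=9, D(5)=44.
D(6) = 5 x (D(5) + D(4)) = 5 x (44 + 9).

Final answer: D(6) = 265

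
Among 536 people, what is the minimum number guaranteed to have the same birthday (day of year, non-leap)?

There are 365 possible values for birthday (day of year, non-leap). With 536 people and 365 categories, by pigeonhole: ceiling(536/365).

Final answer: 2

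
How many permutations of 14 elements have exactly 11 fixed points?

Choose which 11 elements are fixed: C(14,11) = 364.
Derange the remaining 3 using D(j) = (j-1)(D(j-1) + D(j-2)), D(0)=1, D(1)=0: D(2)=1, D(3)=2.
Total: 364 x 2.

Final answer: C(14,11) D(3) = 728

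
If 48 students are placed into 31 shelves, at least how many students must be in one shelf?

By the pigeonhole principle: ceiling(48/31).

Final answer: 2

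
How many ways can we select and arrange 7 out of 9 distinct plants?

P(9,7) = 9!/(9-7)! = 9!/2!.

Final answer: P(9,7) = 181440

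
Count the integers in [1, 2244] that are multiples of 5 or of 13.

Multiples of 5: 448. Multiples of 13: 172. Of both (lcm=65): 34.
By inclusion-exclusion: 448 + 172 - 34.

Final answer: 586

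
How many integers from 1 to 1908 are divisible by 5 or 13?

Multiples of 5: 381. Multiples of 13: 146. Of both (lcm=65): 29.
By inclusion-exclusion: 381 + 146 - 29.

Final answer: 498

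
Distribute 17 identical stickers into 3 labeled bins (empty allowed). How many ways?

Stars and bars: C(n+k-1, k-1) = C(19,2).

Final answer: C(19,2) = 171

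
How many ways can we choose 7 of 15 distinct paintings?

C(15,7) = 15!/(7! x (15-7)!).

Final answer: C(15,7) = 6435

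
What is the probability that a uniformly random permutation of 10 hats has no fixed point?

Use the recurrence D(n) = (n-1)(D(n-1) + D(n-2)) with D(0)=1, D(1)=0.
Building up: D(2)=1, D(3)=2, D(4)=9, D(5)=44, D(6)=265, D(7)=1854, D(8)=14833, D(9)=133496, D(10)=1334961.
Total arrangements: 10! = 3628800.
Probability = D(10)/10! = 16481/44800.

Final answer: D(10)/10! = 1334961/3628800 = 0.367879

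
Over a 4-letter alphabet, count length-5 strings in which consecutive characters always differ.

First character: 4 choices. Each subsequent: 3 choices (must differ from the previous one).
Total: 4 x 3^4.

Final answer: 4 x 3^{4} = 324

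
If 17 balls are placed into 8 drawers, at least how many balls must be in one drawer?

By the pigeonhole principle: ceiling(17/8).

Final answer: 3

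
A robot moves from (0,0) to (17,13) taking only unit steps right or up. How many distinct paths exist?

Each path has 17 right steps and 13 up steps in some order (30 steps total).
Choose which 13 of the 30 steps are up: C(30,13).

Final answer: C(30,13) = 119759850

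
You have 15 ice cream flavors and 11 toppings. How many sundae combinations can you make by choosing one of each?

By the multiplication principle: 15 x 11.

Final answer: 165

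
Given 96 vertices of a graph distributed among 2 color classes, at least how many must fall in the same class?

By pigeonhole with 96 objects and 2 categories: ceiling(96/2).

Final answer: 48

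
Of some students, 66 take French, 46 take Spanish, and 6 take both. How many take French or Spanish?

|A union B| = |A| + |B| - |A intersect B| = 66 + 46 - 6.

Final answer: 106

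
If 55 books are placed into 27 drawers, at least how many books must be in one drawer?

By the pigeonhole principle: ceiling(55/27).

Final answer: 3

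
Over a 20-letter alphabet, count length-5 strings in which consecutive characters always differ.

First character: 20 choices. Each subsequent: 19 choices (must differ from the previous one).
Total: 20 x 19^4.

Final answer: 20 x 19^{4} = 2606420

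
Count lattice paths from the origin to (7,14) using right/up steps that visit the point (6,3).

Paths (0,0)->(6,3): C(9,3) = 84.
Paths (6,3)->(7,14): C(12,11) = 12.
By multiplication principle: 84 x 12.

Final answer: 1008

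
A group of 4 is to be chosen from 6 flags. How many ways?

C(6,4) = 6!/(4! x (6-4)!).

Final answer: C(6,4) = 15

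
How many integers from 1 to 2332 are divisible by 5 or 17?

Multiples of 5: 466. Multiples of 17: 137. Of both (lcm=85): 27.
By inclusion-exclusion: 466 + 137 - 27.

Final answer: 576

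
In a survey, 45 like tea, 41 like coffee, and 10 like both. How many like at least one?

|A union B| = |A| + |B| - |A intersect B| = 45 + 41 - 10.

Final answer: 76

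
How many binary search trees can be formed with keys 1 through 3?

This is counted by the nth Catalan number C_n. Here n = 3.
C_n = C(2n,n)/(n+1), so C_{3} = C(6,3)/4 = 20/4.

Final answer: C_{3} = 5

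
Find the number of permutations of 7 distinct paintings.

The number of ways to arrange 7 distinct objects is 7!.

Final answer: 7! = 5040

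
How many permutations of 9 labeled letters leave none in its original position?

Use the recurrence D(n) = (n-1)(D(n-1) + D(n-2)) with D(0)=1, D(1)=0.
D(2) = 1 x (0 + 1) = 1
D(3) = 2 x (1 + 0) = 2
D(4) = 3 x (2 + 1) = 9
D(5) = 4 x (9 + 2) = 44
D(6) = 5 x (44 + 9) = 265
D(7) = 6 x (265 + 44) = 1854
D(8) = 7 x (1854 + 265) = 14833
D(9) = 8 x (D(8) + D(7)) = 8 x (14833 + 1854)

Final answer: D(9) = 133496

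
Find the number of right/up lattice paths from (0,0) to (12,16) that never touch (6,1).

Total paths to (12,16): C(28,16) = 30421755.
Paths through (6,1): C(7,1) x C(21,15) = 379848.
Avoiding (6,1): 30421755 - 379848.

Final answer: 30041907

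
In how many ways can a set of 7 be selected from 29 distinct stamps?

C(29,7) = 29!/(7! x 22!).

Final answer: \binom{29}{7} = 1560780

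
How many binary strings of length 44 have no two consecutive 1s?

A valid string ends in 0 (append to any length-(n-1) valid string) or in 01 (append to any length-(n-2) valid string), so a(n) = a(n-1) + a(n-2) with a(1)=2, a(2)=3.
Iterating the recurrence: a(1)=2, a(2)=3, a(3)=5, a(4)=8, a(5)=13, a(6)=21, a(7)=34, a(8)=55, a(9)=89, a(10)=144, a(11)=233, a(12)=377, a(13)=610, a(14)=987, a(15)=1597, a(16)=2584, a(17)=4181, a(18)=6765, a(19)=10946, a(20)=17711, a(21)=28657, a(22)=46368, a(23)=75025, a(24)=121393, a(25)=196418, a(26)=317811, a(27)=514229, a(28)=832040, a(29)=1346269, a(30)=2178309, a(31)=3524578, a(32)=5702887, a(33)=9227465, a(34)=14930352, a(35)=24157817, a(36)=39088169, a(37)=63245986, a(38)=102334155, a(39)=165580141, a(40)=267914296, a(41)=433494437, a(42)=701408733, a(43)=1134903170, a(44)=1836311903.

Final answer: 1836311903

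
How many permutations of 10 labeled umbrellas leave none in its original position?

D(n) = (n-1)(D(n-1) + D(n-2)), D(0)=1, D(1)=0.
D(2) = 1 x (0 + 1) = 1
D(3) = 2 x (1 + 0) = 2
D(4) = 3 x (2 + 1) = 9
D(5) = 4 x (9 + 2) = 44
D(6) = 5 x (44 + 9) = 265
D(7) = 6 x (265 + 44) = 1854
D(8) = 7 x (1854 + 265) = 14833
D(9) = 8 x (14833 + 1854) = 133496
D(10) = 9 x (D(9) + D(8)) = 9 x (133496 + 14833)

Final answer: D(10) = 1334961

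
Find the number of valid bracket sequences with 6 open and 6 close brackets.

This is counted by the nth Catalan number C_n. Here n = 6 (pairs).
C_n = C(2n,n) - C(2n,n+1), so C_{6} = C(12,6) - C(12,7) = 924 - 792.

Final answer: C_{6} = 132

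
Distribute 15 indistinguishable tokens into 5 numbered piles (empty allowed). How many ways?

Stars and bars: C(n+k-1, k-1) = C(19,4).

Final answer: C(19,4) = 3876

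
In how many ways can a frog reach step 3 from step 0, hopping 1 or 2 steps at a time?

Let f(n) count the ways. The last step is size 1 or 2, so f(n) = f(n-1) + f(n-2) with f(1)=1, f(2)=2.
Computing successive values: f(1)=1, f(2)=2, f(3)=3.

Final answer: 3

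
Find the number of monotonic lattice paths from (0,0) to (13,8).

Each path has 13 right steps and 8 up steps in some order (21 steps total).
Choose which 8 of the 21 steps are up: C(21,8).

Final answer: C(21,8) = 203490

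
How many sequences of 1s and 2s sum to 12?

Let f(n) be the number of climbs. Removing the last move (1 or 2 steps) gives f(n) = f(n-1) + f(n-2); base cases f(1)=1, f(2)=2.
Computing successive values: f(1)=1, f(2)=2, f(3)=3, f(4)=5, f(5)=8, f(6)=13, f(7)=21, f(8)=34, f(9)=55, f(10)=89, f(11)=144, f(12)=233.

Final answer: 233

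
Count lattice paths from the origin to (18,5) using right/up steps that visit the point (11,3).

Paths (0,0)->(11,3): C(14,3) = 364.
Paths (11,3)->(18,5): C(9,2) = 36.
By multiplication principle: 364 x 36.

Final answer: 13104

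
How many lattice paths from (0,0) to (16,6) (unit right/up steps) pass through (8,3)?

Paths (0,0)->(8,3): C(11,3) = 165.
Paths (8,3)->(16,6): C(11,3) = 165.
By multiplication principle: 165 x 165.

Final answer: 27225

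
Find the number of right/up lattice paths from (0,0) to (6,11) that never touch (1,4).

Total paths to (6,11): C(17,11) = 12376.
Paths through (1,4): C(5,4) x C(12,7) = 3960.
Avoiding (1,4): 12376 - 3960.

Final answer: 8416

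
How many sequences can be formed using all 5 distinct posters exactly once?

The number of ways to arrange 5 distinct objects is 5!.

Final answer: 5! = 120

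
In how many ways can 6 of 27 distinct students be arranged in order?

P(27,6) = 27!/(27-6)! = 27!/21!.

Final answer: P(27,6) = 213127200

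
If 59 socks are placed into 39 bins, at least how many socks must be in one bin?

By the pigeonhole principle: ceiling(59/39).

Final answer: 2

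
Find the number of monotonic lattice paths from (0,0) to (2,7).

Each path has 2 right steps and 7 up steps in some order (9 steps total).
Choose which 7 of the 9 steps are up: C(9,7).

Final answer: C(9,7) = 36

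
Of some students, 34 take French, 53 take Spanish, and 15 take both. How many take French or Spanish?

|A union B| = |A| + |B| - |A intersect B| = 34 + 53 - 15.

Final answer: 72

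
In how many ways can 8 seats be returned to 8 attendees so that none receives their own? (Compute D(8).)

D(n) = (n-1)(D(n-1) + D(n-2)), D(0)=1, D(1)=0.
D(2) = 1 x (0 + 1) = 1
D(3) = 2 x (1 + 0) = 2
D(4) = 3 x (2 + 1) = 9
D(5) = 4 x (9 + 2) = 44
D(6) = 5 x (44 + 9) = 265
D(7) = 6 x (265 + 44) = 1854
D(8) = 7 x (D(7) + D(6)) = 7 x (1854 + 265)

Final answer: D(8) = 14833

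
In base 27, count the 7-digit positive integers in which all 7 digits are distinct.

The leading digit has 26 choices (anything but zero); the next has 26 (anything but the first), then 25, and so on, one fewer each time.
Total: 26 x 26 x 25 x 24 x 23 x 22 x 21.

Final answer: 4309905600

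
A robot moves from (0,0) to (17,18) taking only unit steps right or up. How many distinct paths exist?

Each path has 17 right steps and 18 up steps in some order (35 steps total).
Choose which 18 of the 35 steps are up: C(35,18).

Final answer: C(35,18) = 4537567650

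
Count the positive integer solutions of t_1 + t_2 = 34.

Substitute t'_i = t_i - 1 (so t'_i >= 0). Then sum t'_i = 34 - 2 = 32.
Stars and bars: C(32+2-1, 2-1) = C(33,1).

Final answer: C(33,1) = 33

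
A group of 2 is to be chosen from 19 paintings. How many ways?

C(19,2) = 19!/(2! x (19-2)!).

Final answer: C(19,2) = 171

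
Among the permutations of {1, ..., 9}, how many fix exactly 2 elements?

Choose which 2 elements are fixed: C(9,2) = 36.
Derange the remaining 7 using D(j) = (j-1)(D(j-1) + D(j-2)), D(0)=1, D(1)=0: D(2)=1, D(3)=2, D(4)=9, D(5)=44, D(6)=265, D(7)=1854.
Total: 36 x 1854.

Final answer: C(9,2) D(7) = 66744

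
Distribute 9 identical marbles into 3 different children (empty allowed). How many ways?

Stars and bars: C(n+k-1, k-1) = C(11,2).

Final answer: C(11,2) = 55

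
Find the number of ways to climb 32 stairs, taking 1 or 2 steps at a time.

Condition on the final move: it is a 1-step (f(n-1) ways to get there) or a 2-step (f(n-2) ways), so f(n) = f(n-1) + f(n-2), with f(1)=1, f(2)=2.
Building up term by term: f(1)=1, f(2)=2, f(3)=3, f(4)=5, f(5)=8, f(6)=13, f(7)=21, f(8)=34, f(9)=55, f(10)=89, f(11)=144, f(12)=233, f(13)=377, f(14)=610, f(15)=987, f(16)=1597, f(17)=2584, f(18)=4181, f(19)=6765, f(20)=10946, f(21)=17711, f(22)=28657, f(23)=46368, f(24)=75025, f(25)=121393, f(26)=196418, f(27)=317811, f(28)=514229, f(29)=832040, f(30)=1346269, f(31)=2178309, f(32)=3524578.

Final answer: 3524578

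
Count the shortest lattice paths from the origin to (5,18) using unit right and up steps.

Each path has 5 right steps and 18 up steps in some order (23 steps total).
Choose which 18 of the 23 steps are up: C(23,18).

Final answer: C(23,18) = 33649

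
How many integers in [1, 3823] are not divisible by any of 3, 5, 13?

|div by 3|=1274, |div by 5|=764, |div by 13|=294.
|div by 3&5|=254, |div by 3&13|=98, |div by 5&13|=58, |div by all|=19.
By inclusion-exclusion, divisible by at least one: 1274+764+294-254-98-58+19 = 1941.
Not divisible by any: 3823 - 1941.

Final answer: 1882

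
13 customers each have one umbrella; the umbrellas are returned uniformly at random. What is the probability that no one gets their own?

Derangements satisfy D(n) = (n-1)(D(n-1) + D(n-2)), starting from D(0)=1, D(1)=0.
Building up: D(2)=1, D(3)=2, D(4)=9, D(5)=44, D(6)=265, D(7)=1854, D(8)=14833, D(9)=133496, D(10)=1334961, D(11)=14684570, D(12)=176214841, D(13)=2290792932.
Total arrangements: 13! = 6227020800.
Probability = D(13)/13! = 63633137/172972800.

Final answer: D(13)/13! = 2290792932/6227020800 = 0.367879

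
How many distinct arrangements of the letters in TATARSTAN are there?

Letters (A:3, N:1, R:1, S:1, T:3). Total letters: 9.
Permutations = 9!/(3! x 3!).

Final answer: 10080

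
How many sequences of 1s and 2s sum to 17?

Let f(n) count the ways. The last step is size 1 or 2, so f(n) = f(n-1) + f(n-2) with f(1)=1, f(2)=2.
Iterating the recurrence: f(1)=1, f(2)=2, f(3)=3, f(4)=5, f(5)=8, f(6)=13, f(7)=21, f(8)=34, f(9)=55, f(10)=89, f(11)=144, f(12)=233, f(13)=377, f(14)=610, f(15)=987, f(16)=1597, f(17)=2584.

Final answer: 2584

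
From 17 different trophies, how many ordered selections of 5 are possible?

P(17,5) = 17!/(17-5)! = 17!/12!.

Final answer: P(17,5) = 742560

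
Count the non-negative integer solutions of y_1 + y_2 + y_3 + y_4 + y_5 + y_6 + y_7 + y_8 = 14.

Stars and bars with 14 stars and 7 bars:
C(14+8-1, 8-1) = C(21,7).

Final answer: C(21,7) = 116280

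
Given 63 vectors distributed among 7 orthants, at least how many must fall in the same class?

By pigeonhole with 63 objects and 7 categories: ceiling(63/7).

Final answer: 9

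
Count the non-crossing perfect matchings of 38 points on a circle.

This is a standard Catalan-number count: the answer is C_n. Here n = 38/2 = 19.
Using C_0 = 1 and C_(k+1) = C_k x 2(2k+1)/(k+2), build up term by term: C_1=1, C_2=2, C_3=5, C_4=14, C_5=42, C_6=132, C_7=429, C_8=1430, C_9=4862, C_10=16796, C_11=58786, C_12=208012, C_13=742900, C_14=2674440, C_15=9694845, C_16=35357670, C_17=129644790, C_18=477638700, C_19=1767263190.

Final answer: C_{19} = 1767263190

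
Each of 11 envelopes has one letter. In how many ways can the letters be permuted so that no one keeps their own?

Derangements satisfy D(n) = (n-1)(D(n-1) + D(n-2)), starting from D(0)=1, D(1)=0.
D(2) = 1 x (0 + 1) = 1
D(3) = 2 x (1 + 0) = 2
D(4) = 3 x (2 + 1) = 9
D(5) = 4 x (9 + 2) = 44
D(6) = 5 x (44 + 9) = 265
D(7) = 6 x (265 + 44) = 1854
D(8) = 7 x (1854 + 265) = 14833
D(9) = 8 x (14833 + 1854) = 133496
D(10) = 9 x (133496 + 14833) = 1334961
D(11) = 10 x (D(10) + D(9)) = 10 x (1334961 + 133496)

Final answer: D(11) = 14684570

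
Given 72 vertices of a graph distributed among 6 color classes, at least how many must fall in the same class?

By pigeonhole with 72 objects and 6 categories: ceiling(72/6).

Final answer: 12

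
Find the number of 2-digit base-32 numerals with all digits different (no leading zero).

The leading digit has 31 choices (anything but zero); the next has 31 (anything but the first), then 30, and so on, one fewer each time.
Total: 31 x 31.

Final answer: 961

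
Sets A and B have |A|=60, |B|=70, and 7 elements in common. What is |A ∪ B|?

|A union B| = |A| + |B| - |A intersect B| = 60 + 70 - 7.

Final answer: 123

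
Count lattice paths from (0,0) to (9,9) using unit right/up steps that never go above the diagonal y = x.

Total monotonic paths to (9,9): C(18,9) = 48620.
A path is bad iff it touches y = x + 1; reflecting its initial segment maps bad paths bijectively onto all paths to (8,10), of which there are C(18,10) = 43758.
Valid Dyck paths: 48620 - 43758.
(This is the Catalan number C_{9}.)

Final answer: C_{9} = 4862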